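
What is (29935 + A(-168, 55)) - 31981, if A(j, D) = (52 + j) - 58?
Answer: -2220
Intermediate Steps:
A(j, D) = -6 + j
(29935 + A(-168, 55)) - 31981 = (29935 + (-6 - 168)) - 31981 = (29935 - 174) - 31981 = 29761 - 31981 = -2220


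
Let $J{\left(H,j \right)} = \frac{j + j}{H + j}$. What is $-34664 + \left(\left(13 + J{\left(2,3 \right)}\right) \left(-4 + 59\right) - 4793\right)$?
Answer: $-38676$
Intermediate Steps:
$J{\left(H,j \right)} = \frac{2 j}{H + j}$
$-34664 + \left(\left(13 + J{\left(2,3 \right)}\right) \left(-4 + 59\right) - 4793\right) = -34664 - \left(4793 - \left(13 + 2 \cdot 3 \frac{1}{2 + 3}\right) \left(-4 + 59\right)\right) = -34664 - \left(4793 - \left(13 + 2 \cdot 3 \cdot \frac{1}{5}\right) 55\right) = -34664 - \left(4793 - \left(13 + \frac{6}{5}\right) 55\right) = -34664 + \left(\frac{71}{5} \cdot 55 - 4793\right) = -34664 + \left(781 - 4793\right) = -34664 - 4012 = -38676$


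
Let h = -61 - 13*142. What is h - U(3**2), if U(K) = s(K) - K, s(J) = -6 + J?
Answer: -1901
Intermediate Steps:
h = -1907 (h = -61 - 1846 = -1907)
U(K) = -6 (U(K) = (-6 + K) - K = -6)
h - U(3**2) = -1907 - 1*(-6) = -1907 + 6 = -1901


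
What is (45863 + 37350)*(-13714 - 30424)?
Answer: -3672855394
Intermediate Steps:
(45863 + 37350)*(-13714 - 30424) = 83213*(-44138) = -3672855394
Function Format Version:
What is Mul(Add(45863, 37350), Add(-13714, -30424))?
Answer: -3672855394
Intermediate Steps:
Mul(Add(45863, 37350), Add(-13714, -30424)) = Mul(83213, -44138) = -3672855394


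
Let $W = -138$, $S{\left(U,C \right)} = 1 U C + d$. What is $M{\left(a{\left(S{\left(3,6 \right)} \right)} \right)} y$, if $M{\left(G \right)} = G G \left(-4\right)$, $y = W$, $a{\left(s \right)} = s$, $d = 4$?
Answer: $267168$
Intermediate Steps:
$S{\left(U,C \right)} = 4 + C U$ ($S{\left(U,C \right)} = 1 U C + 4 = U C + 4 = C U + 4 = 4 + C U$)
$y = -138$
$M{\left(G \right)} = - 4 G^{2}$ ($M{\left(G \right)} = G^{2} \left(-4\right) = - 4 G^{2}$)
$M{\left(a{\left(S{\left(3,6 \right)} \right)} \right)} y = - 4 \left(4 + 6 \cdot 3\right)^{2} \left(-138\right) = - 4 \left(4 + 18\right)^{2} \left(-138\right) = - 4 \cdot 22^{2} \left(-138\right) = \left(-4\right) 484 \left(-138\right) = \left(-1936\right) \left(-138\right) = 267168$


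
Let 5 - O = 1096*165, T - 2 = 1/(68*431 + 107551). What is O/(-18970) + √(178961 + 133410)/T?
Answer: 36167/3794 + 136859*√312371/273719 ≈ 288.98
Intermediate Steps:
T = 273719/136859 (T = 2 + 1/(68*431 + 107551) = 2 + 1/(29308 + 107551) = 2 + 1/136859 = 273719/136859 ≈ 2.0000)
O = -180835 (O = 5 - 1096*165 = 5 - 1*180840 = 5 - 180840 = -180835)
O/(-18970) + √(178961 + 133410)/T = -180835/(-18970) + √(178961 + 133410)/(273719/136859) = -180835*(-1/18970) + √312371*(136859/273719) = 36167/3794 + 136859*√312371/273719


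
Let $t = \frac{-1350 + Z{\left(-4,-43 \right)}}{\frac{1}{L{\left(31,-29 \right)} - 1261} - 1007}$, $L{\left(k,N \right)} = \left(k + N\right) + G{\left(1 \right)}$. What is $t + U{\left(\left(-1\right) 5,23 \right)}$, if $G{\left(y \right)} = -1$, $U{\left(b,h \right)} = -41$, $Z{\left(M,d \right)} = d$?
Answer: $- \frac{50266481}{1268821} \approx -39.617$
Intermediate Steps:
$L{\left(k,N \right)} = -1 + N + k$ ($L{\left(k,N \right)} = \left(k + N\right) - 1 = \left(N + k\right) - 1 = -1 + N + k$)
$t = \frac{1755180}{1268821}$ ($t = \frac{-1350 - 43}{\frac{1}{\left(-1 - 29 + 31\right) - 1261} - 1007} = - \frac{1393}{\frac{1}{1 - 1261} - 1007} = - \frac{1393}{\frac{1}{-1260} - 1007} = - \frac{1393}{- \frac{1}{1260} - 1007} = - \frac{1393}{- \frac{1268821}{1260}} = \left(-1393\right) \left(- \frac{1260}{1268821}\right) = \frac{1755180}{1268821} \approx 1.3833$)
$t + U{\left(\left(-1\right) 5,23 \right)} = \frac{1755180}{1268821} - 41 = - \frac{50266481}{1268821}$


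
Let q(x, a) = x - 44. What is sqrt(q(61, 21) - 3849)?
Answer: 2*I*sqrt(958) ≈ 61.903*I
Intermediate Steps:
q(x, a) = -44 + x
sqrt(q(61, 21) - 3849) = sqrt((-44 + 61) - 3849) = sqrt(17 - 3849) = sqrt(-3832) = 2*I*sqrt(958)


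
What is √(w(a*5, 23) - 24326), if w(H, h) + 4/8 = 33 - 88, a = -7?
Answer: 11*I*√806/2 ≈ 156.15*I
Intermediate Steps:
w(H, h) = -111/2 (w(H, h) = -½ + (33 - 88) = -½ - 55 = -111/2)
√(w(a*5, 23) - 24326) = √(-111/2 - 24326) = √(-48763/2) = 11*I*√806/2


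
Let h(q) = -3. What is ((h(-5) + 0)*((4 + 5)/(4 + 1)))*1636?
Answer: -44172/5 ≈ -8834.4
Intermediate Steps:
((h(-5) + 0)*((4 + 5)/(4 + 1)))*1636 = ((-3 + 0)*((4 + 5)/(4 + 1)))*1636 = -27/5*1636 = -44172/5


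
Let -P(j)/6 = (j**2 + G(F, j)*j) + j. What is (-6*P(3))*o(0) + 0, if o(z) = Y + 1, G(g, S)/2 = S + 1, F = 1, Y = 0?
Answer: 1296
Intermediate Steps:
G(g, S) = 2 + 2*S (G(g, S) = 2*(S + 1) = 2*(1 + S) = 2 + 2*S)
o(z) = 1 (o(z) = 0 + 1 = 1)
P(j) = -6*j - 6*j**2 - 6*j*(2 + 2*j) (P(j) = -6*((j**2 + (2 + 2*j)*j) + j) = -6*((j**2 + j*(2 + 2*j)) + j) = -6*(j + j**2 + j*(2 + 2*j)) = -6*j - 6*j**2 - 6*j*(2 + 2*j))
(-6*P(3))*o(0) + 0 = -(-108)*3*(1 + 3)*1 + 0 = -(-108)*3*4*1 + 0 = -6*(-216)*1 + 0 = 1296*1 + 0 = 1296 + 0 = 1296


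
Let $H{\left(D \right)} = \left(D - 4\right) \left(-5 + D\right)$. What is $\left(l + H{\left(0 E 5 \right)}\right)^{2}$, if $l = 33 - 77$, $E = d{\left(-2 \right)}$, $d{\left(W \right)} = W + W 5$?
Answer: $576$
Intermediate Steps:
$d{\left(W \right)} = 6 W$ ($d{\left(W \right)} = W + 5 W = 6 W$)
$E = -12$ ($E = 6 \left(-2\right) = -12$)
$H{\left(D \right)} = \left(-5 + D\right) \left(-4 + D\right)$ ($H{\left(D \right)} = \left(-4 + D\right) \left(-5 + D\right) = \left(-5 + D\right) \left(-4 + D\right)$)
$l = -44$
$\left(l + H{\left(0 E 5 \right)}\right)^{2} = \left(-44 + \left(20 + \left(0 \left(-12\right) 5\right)^{2} - 9 \cdot 0 \left(-12\right) 5\right)\right)^{2} = \left(-44 + \left(20 + \left(0 \cdot 5\right)^{2} - 9 \cdot 0 \cdot 5\right)\right)^{2} = \left(-44 + \left(20 + 0^{2} - 0\right)\right)^{2} = \left(-44 + \left(20 + 0 + 0\right)\right)^{2} = \left(-44 + 20\right)^{2} = \left(-24\right)^{2} = 576$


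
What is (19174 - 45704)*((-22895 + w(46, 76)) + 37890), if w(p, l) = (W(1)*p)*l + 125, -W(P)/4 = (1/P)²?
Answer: -30138080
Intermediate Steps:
W(P) = -4/P²
w(p, l) = 125 - 4*l*p (w(p, l) = ((-4/1²)*p)*l + 125 = ((-4*1)*p)*l + 125 = (-4*p)*l + 125 = -4*l*p + 125 = 125 - 4*l*p)
(19174 - 45704)*((-22895 + w(46, 76)) + 37890) = (19174 - 45704)*((-22895 + (125 - 4*76*46)) + 37890) = -26530*((-22895 + (125 - 13984)) + 37890) = -26530*((-22895 - 13859) + 37890) = -26530*(-36754 + 37890) = -26530*1136 = -30138080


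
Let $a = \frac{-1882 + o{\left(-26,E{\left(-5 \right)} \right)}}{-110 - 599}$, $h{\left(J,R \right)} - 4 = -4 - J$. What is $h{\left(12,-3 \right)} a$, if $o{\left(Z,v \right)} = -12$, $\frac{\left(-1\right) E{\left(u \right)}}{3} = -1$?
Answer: $- \frac{22728}{709} \approx -32.056$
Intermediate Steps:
$E{\left(u \right)} = 3$ ($E{\left(u \right)} = \left(-3\right) \left(-1\right) = 3$)
$h{\left(J,R \right)} = - J$ ($h{\left(J,R \right)} = 4 - \left(4 + J\right) = - J$)
$a = \frac{1894}{709}$ ($a = \frac{-1882 - 12}{-110 - 599} = - \frac{1894}{-709} = \left(-1894\right) \left(- \frac{1}{709}\right) = \frac{1894}{709} \approx 2.6714$)
$h{\left(12,-3 \right)} a = \left(-1\right) 12 \cdot \frac{1894}{709} = \left(-12\right) \frac{1894}{709} = - \frac{22728}{709}$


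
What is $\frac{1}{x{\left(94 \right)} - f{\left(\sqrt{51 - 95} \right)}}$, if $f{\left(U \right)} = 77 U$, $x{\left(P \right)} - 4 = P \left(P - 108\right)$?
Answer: $\frac{i}{2 \left(- 656 i + 77 \sqrt{11}\right)} \approx -0.00066188 + 0.00025767 i$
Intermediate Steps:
$x{\left(P \right)} = 4 + P \left(-108 + P\right)$ ($x{\left(P \right)} = 4 + P \left(P - 108\right) = 4 + P \left(-108 + P\right)$)
$\frac{1}{x{\left(94 \right)} - f{\left(\sqrt{51 - 95} \right)}} = \frac{1}{\left(4 + 94^{2} - 10152\right) - 77 \sqrt{51 - 95}} = \frac{1}{\left(4 + 8836 - 10152\right) - 77 \sqrt{-44}} = \frac{1}{-1312 - 77 \cdot 2 i \sqrt{11}} = \frac{1}{-1312 - 154 i \sqrt{11}}$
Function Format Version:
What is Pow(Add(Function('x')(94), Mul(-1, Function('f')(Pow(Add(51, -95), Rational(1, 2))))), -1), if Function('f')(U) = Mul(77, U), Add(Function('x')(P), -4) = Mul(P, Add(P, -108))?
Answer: Mul(Rational(1, 2), I, Pow(Add(Mul(-656, I), Mul(77, Pow(11, Rational(1, 2)))), -1)) ≈ Add(-0.00066188, Mul(0.00025767, I))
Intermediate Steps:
Function('x')(P) = Add(4, Mul(P, Add(-108, P))) (Function('x')(P) = Add(4, Mul(P, Add(P, -108))) = Add(4, Mul(P, Add(-108, P))))
Pow(Add(Function('x')(94), Mul(-1, Function('f')(Pow(Add(51, -95), Rational(1, 2))))), -1) = Pow(Add(Add(4, Pow(94, 2), Mul(-108, 94)), Mul(-1, Mul(77, Pow(Add(51, -95), Rational(1, 2))))), -1) = Pow(Add(Add(4, 8836, -10152), Mul(-1, Mul(77, Pow(-44, Rational(1, 2))))), -1) = Pow(Add(-1312, Mul(-1, Mul(77, Mul(2, I, Pow(11, Rational(1, 2)))))), -1) = Pow(Add(-1312, Mul(-1, Mul(154, I, Pow(11, Rational(1, 2))))), -1) = Pow(Add(-1312, Mul(-154, I, Pow(11, Rational(1, 2)))), -1)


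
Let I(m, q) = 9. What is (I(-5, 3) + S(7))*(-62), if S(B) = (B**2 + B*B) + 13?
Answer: -7440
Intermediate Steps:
S(B) = 13 + 2*B**2 (S(B) = (B**2 + B**2) + 13 = 2*B**2 + 13 = 13 + 2*B**2)
(I(-5, 3) + S(7))*(-62) = (9 + (13 + 2*7**2))*(-62) = (9 + (13 + 2*49))*(-62) = (9 + (13 + 98))*(-62) = (9 + 111)*(-62) = 120*(-62) = -7440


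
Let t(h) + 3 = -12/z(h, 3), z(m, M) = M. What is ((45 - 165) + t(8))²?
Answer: 16129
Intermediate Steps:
t(h) = -7 (t(h) = -3 - 12/3 = -3 - 12*⅓ = -3 - 4 = -7)
((45 - 165) + t(8))² = ((45 - 165) - 7)² = (-120 - 7)² = (-127)² = 16129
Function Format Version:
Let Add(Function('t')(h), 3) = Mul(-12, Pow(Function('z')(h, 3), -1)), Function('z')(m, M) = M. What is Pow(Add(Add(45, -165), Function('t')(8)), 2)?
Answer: 16129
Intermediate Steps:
Function('t')(h) = -7 (Function('t')(h) = Add(-3, Mul(-12, Pow(3, -1))) = Add(-3, Mul(-12, Rational(1, 3))) = Add(-3, -4) = -7)
Pow(Add(Add(45, -165), Function('t')(8)), 2) = Pow(Add(Add(45, -165), -7), 2) = Pow(Add(-120, -7), 2) = Pow(-127, 2) = 16129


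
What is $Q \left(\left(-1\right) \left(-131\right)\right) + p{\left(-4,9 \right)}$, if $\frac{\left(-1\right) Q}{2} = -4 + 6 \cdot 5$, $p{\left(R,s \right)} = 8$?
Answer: $-6804$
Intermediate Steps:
$Q = -52$ ($Q = - 2 \left(-4 + 6 \cdot 5\right) = - 2 \left(-4 + 30\right) = \left(-2\right) 26 = -52$)
$Q \left(\left(-1\right) \left(-131\right)\right) + p{\left(-4,9 \right)} = - 52 \left(\left(-1\right) \left(-131\right)\right) + 8 = \left(-52\right) 131 + 8 = -6812 + 8 = -6804$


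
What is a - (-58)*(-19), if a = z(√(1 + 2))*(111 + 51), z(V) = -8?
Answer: -2398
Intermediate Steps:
a = -1296 (a = -8*(111 + 51) = -8*162 = -1296)
a - (-58)*(-19) = -1296 - (-58)*(-19) = -1296 - 1*1102 = -1296 - 1102 = -2398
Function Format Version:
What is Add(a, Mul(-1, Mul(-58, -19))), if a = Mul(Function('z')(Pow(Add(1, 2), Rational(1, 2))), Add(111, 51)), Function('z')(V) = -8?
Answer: -2398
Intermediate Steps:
a = -1296 (a = Mul(-8, Add(111, 51)) = Mul(-8, 162) = -1296)
Add(a, Mul(-1, Mul(-58, -19))) = Add(-1296, Mul(-1, Mul(-58, -19))) = Add(-1296, Mul(-1, 1102)) = Add(-1296, -1102) = -2398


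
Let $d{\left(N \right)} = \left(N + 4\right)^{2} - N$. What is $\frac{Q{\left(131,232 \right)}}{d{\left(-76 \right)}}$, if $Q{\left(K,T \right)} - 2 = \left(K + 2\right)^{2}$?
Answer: $\frac{17691}{5260} \approx 3.3633$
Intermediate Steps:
$Q{\left(K,T \right)} = 2 + \left(2 + K\right)^{2}$ ($Q{\left(K,T \right)} = 2 + \left(K + 2\right)^{2} = 2 + \left(2 + K\right)^{2}$)
$d{\left(N \right)} = \left(4 + N\right)^{2} - N$
$\frac{Q{\left(131,232 \right)}}{d{\left(-76 \right)}} = \frac{2 + \left(2 + 131\right)^{2}}{\left(4 - 76\right)^{2} - -76} = \frac{2 + 133^{2}}{\left(-72\right)^{2} + 76} = \frac{2 + 17689}{5184 + 76} = \frac{17691}{5260}$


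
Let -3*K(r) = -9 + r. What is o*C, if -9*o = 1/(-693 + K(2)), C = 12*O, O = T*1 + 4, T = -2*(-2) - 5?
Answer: 3/518 ≈ 0.0057915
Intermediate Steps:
K(r) = 3 - r/3 (K(r) = -(-9 + r)/3 = 3 - r/3)
T = -1 (T = 4 - 5 = -1)
O = 3 (O = -1*1 + 4 = -1 + 4 = 3)
C = 36 (C = 12*3 = 36)
o = 1/6216 (o = -1/(9*(-693 + (3 - ⅓*2))) = -1/(9*(-693 + (3 - ⅔))) = -1/(9*(-693 + 7/3)) = -1/(9*(-2072/3)) = -⅑*(-3/2072) = 1/6216 ≈ 0.00016088)
o*C = (1/6216)*36 = 3/518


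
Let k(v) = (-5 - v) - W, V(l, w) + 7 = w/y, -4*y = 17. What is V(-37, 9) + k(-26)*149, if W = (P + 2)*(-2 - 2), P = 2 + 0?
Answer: 93566/17 ≈ 5503.9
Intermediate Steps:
y = -17/4 (y = -¼*17 = -17/4 ≈ -4.2500)
P = 2
W = -16 (W = (2 + 2)*(-2 - 2) = 4*(-4) = -16)
V(l, w) = -7 - 4*w/17 (V(l, w) = -7 + w/(-17/4) = -7 + w*(-4/17) = -7 - 4*w/17)
k(v) = 11 - v (k(v) = (-5 - v) - 1*(-16) = (-5 - v) + 16 = 11 - v)
V(-37, 9) + k(-26)*149 = (-7 - 4/17*9) + (11 - 1*(-26))*149 = (-7 - 36/17) + (11 + 26)*149 = -155/17 + 37*149 = -155/17 + 5513 = 93566/17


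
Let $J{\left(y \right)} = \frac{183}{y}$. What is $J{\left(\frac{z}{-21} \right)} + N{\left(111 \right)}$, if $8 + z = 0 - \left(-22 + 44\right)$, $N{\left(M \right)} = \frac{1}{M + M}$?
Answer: $\frac{71098}{555} \approx 128.1$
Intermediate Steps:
$N{\left(M \right)} = \frac{1}{2 M}$
$z = -30$ ($z = -8 + \left(0 - \left(-22 + 44\right)\right) = -8 + \left(0 - 22\right) = -8 - 22 = -30$)
$J{\left(\frac{z}{-21} \right)} + N{\left(111 \right)} = \frac{183}{\left(-30\right) \frac{1}{-21}} + \frac{1}{2 \cdot 111} = \frac{183}{\left(-30\right) \left(- \frac{1}{21}\right)} + \frac{1}{2} \cdot \frac{1}{111} = \frac{183}{\frac{10}{7}} + \frac{1}{222} = 183 \cdot \frac{7}{10} + \frac{1}{222} = \frac{1281}{10} + \frac{1}{222} = \frac{71098}{555}$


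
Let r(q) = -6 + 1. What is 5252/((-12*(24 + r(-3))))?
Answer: -1313/57 ≈ -23.035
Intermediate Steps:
r(q) = -5
5252/((-12*(24 + r(-3)))) = 5252/((-12*(24 - 5))) = 5252/((-12*19)) = 5252/(-228) = 5252*(-1/228) = -1313/57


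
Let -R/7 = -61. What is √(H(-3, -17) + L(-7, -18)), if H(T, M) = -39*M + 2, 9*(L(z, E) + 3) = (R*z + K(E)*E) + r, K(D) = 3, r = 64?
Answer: √331 ≈ 18.193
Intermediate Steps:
R = 427 (R = -7*(-61) = 427)
L(z, E) = 37/9 + E/3 + 427*z/9 (L(z, E) = -3 + ((427*z + 3*E) + 64)/9 = -3 + ((3*E + 427*z) + 64)/9 = -3 + (64 + 3*E + 427*z)/9 = -3 + (64/9 + E/3 + 427*z/9) = 37/9 + E/3 + 427*z/9)
H(T, M) = 2 - 39*M
√(H(-3, -17) + L(-7, -18)) = √((2 - 39*(-17)) + (37/9 + (⅓)*(-18) + (427/9)*(-7))) = √((2 + 663) + (37/9 - 6 - 2989/9)) = √(665 - 334) = √331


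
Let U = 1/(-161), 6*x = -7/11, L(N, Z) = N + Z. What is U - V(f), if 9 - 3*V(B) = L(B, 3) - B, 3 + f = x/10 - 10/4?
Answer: -323/161 ≈ -2.0062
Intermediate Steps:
x = -7/66 (x = (-7/11)/6 = (-7*1/11)/6 = (1/6)*(-7/11) = -7/66 ≈ -0.10606)
U = -1/161 ≈ -0.0062112
f = -3637/660 (f = -3 + (-7/66/10 - 10/4) = -3 + (-7/66*1/10 - 10*1/4) = -3 + (-7/660 - 5/2) = -3 - 1657/660 = -3637/660 ≈ -5.5106)
V(B) = 2 (V(B) = 3 - ((B + 3) - B)/3 = 3 - ((3 + B) - B)/3 = 3 - 1/3*3 = 3 - 1 = 2)
U - V(f) = -1/161 - 1*2 = -1/161 - 2 = -323/161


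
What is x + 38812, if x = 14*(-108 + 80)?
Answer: 38420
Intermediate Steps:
x = -392 (x = 14*(-28) = -392)
x + 38812 = -392 + 38812 = 38420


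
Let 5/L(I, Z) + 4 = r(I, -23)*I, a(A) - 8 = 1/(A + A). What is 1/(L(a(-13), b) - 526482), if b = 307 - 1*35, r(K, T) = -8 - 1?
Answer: -1967/1035590224 ≈ -1.8994e-6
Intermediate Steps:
r(K, T) = -9
a(A) = 8 + 1/(2*A) (a(A) = 8 + 1/(A + A) = 8 + 1/(2*A))
b = 272 (b = 307 - 35 = 272)
L(I, Z) = 5/(-4 - 9*I)
1/(L(a(-13), b) - 526482) = 1/(5/(-4 - 9*(8 + (½)/(-13))) - 526482) = 1/(5/(-4 - 9*(8 + (½)*(-1/13))) - 526482) = 1/(5/(-4 - 9*(8 - 1/26)) - 526482) = 1/(5/(-4 - 9*207/26) - 526482) = 1/(5/(-4 - 1863/26) - 526482) = 1/(5/(-1967/26) - 526482) = 1/(5*(-26/1967) - 526482) = 1/(-130/1967 - 526482) = 1/(-1035590224/1967) = -1967/1035590224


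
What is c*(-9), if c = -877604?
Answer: 7898436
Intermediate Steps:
c*(-9) = -877604*(-9) = 7898436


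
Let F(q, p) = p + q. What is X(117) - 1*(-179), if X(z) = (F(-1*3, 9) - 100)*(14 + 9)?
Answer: -1983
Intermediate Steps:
X(z) = -2162 (X(z) = ((9 - 1*3) - 100)*(14 + 9) = ((9 - 3) - 100)*23 = (6 - 100)*23 = -94*23 = -2162)
X(117) - 1*(-179) = -2162 - 1*(-179) = -2162 + 179 = -1983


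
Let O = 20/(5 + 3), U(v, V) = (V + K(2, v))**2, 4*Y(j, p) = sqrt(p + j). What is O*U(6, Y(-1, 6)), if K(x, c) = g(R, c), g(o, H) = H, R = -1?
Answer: 2905/32 + 15*sqrt(5)/2 ≈ 107.55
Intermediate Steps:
K(x, c) = c
Y(j, p) = sqrt(j + p)/4 (Y(j, p) = sqrt(p + j)/4 = sqrt(j + p)/4)
U(v, V) = (V + v)**2
O = 5/2 (O = 20/8 = (1/8)*20 = 5/2 ≈ 2.5000)
O*U(6, Y(-1, 6)) = 5*(sqrt(-1 + 6)/4 + 6)**2/2 = 5*(sqrt(5)/4 + 6)**2/2 = 5*(6 + sqrt(5)/4)**2/2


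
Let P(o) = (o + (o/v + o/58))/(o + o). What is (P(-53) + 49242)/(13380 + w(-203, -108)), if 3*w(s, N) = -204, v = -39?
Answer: 222773051/60223488 ≈ 3.6991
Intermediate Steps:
w(s, N) = -68 (w(s, N) = (1/3)*(-204) = -68)
P(o) = 2243/4524 (P(o) = (o + (o/(-39) + o/58))/(o + o) = (o + (o*(-1/39) + o*(1/58)))/((2*o)) = (o + (-o/39 + o/58))*(1/(2*o)) = (o - 19*o/2262)*(1/(2*o)) = (2243*o/2262)*(1/(2*o)) = 2243/4524)
(P(-53) + 49242)/(13380 + w(-203, -108)) = (2243/4524 + 49242)/(13380 - 68) = (222773051/4524)/13312 = (222773051/4524)*(1/13312) = 222773051/60223488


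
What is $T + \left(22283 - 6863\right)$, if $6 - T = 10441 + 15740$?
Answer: $-10755$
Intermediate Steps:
$T = -26175$ ($T = 6 - \left(10441 + 15740\right) = 6 - 26181 = -26175$)
$T + \left(22283 - 6863\right) = -26175 + \left(22283 - 6863\right) = -26175 + 15420 = -10755$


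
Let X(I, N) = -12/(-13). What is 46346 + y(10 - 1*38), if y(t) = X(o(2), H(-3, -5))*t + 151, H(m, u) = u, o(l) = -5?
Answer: 604125/13 ≈ 46471.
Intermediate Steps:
X(I, N) = 12/13 (X(I, N) = -12*(-1/13) = 12/13)
y(t) = 151 + 12*t/13 (y(t) = 12*t/13 + 151 = 151 + 12*t/13)
46346 + y(10 - 1*38) = 46346 + (151 + 12*(10 - 1*38)/13) = 46346 + (151 + 12*(10 - 38)/13) = 46346 + (151 + (12/13)*(-28)) = 46346 + (151 - 336/13) = 46346 + 1627/13 = 604125/13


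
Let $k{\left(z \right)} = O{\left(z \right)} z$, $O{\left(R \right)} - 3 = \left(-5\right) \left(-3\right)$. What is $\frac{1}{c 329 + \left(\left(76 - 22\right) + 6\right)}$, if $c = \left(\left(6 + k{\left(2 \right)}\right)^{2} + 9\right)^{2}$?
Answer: $\frac{1}{1034221101} \approx 9.6691 \cdot 10^{-10}$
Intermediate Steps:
$O{\left(R \right)} = 18$ ($O{\left(R \right)} = 3 - -15 = 3 + 15 = 18$)
$k{\left(z \right)} = 18 z$
$c = 3143529$ ($c = \left(\left(6 + 18 \cdot 2\right)^{2} + 9\right)^{2} = \left(\left(6 + 36\right)^{2} + 9\right)^{2} = \left(42^{2} + 9\right)^{2} = \left(1764 + 9\right)^{2} = 1773^{2} = 3143529$)
$\frac{1}{c 329 + \left(\left(76 - 22\right) + 6\right)} = \frac{1}{3143529 \cdot 329 + \left(\left(76 - 22\right) + 6\right)} = \frac{1}{1034221041 + \left(54 + 6\right)} = \frac{1}{1034221041 + 60} = \frac{1}{1034221101}$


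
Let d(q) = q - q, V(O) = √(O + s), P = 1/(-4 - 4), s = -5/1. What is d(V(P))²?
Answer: 0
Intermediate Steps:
s = -5 (s = -5*1 = -5)
P = -⅛ (P = 1/(-8) = -⅛ ≈ -0.12500)
V(O) = √(-5 + O) (V(O) = √(O - 5) = √(-5 + O))
d(q) = 0
d(V(P))² = 0² = 0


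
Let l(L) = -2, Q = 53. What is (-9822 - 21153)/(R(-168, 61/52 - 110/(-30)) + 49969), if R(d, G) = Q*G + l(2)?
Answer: -4832100/7834867 ≈ -0.61674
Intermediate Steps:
R(d, G) = -2 + 53*G (R(d, G) = 53*G - 2 = -2 + 53*G)
(-9822 - 21153)/(R(-168, 61/52 - 110/(-30)) + 49969) = (-9822 - 21153)/((-2 + 53*(61/52 - 110/(-30))) + 49969) = -30975/((-2 + 53*(61*(1/52) - 110*(-1/30))) + 49969) = -30975/((-2 + 53*(61/52 + 11/3)) + 49969) = -30975/((-2 + 53*(755/156)) + 49969) = -30975/((-2 + 40015/156) + 49969) = -30975/(39703/156 + 49969) = -30975/7834867/156 = -30975*156/7834867 = -4832100/7834867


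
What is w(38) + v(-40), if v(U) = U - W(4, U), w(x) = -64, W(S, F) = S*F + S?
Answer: 52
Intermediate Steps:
W(S, F) = S + F*S (W(S, F) = F*S + S = S + F*S)
v(U) = -4 - 3*U (v(U) = U - 4*(1 + U) = U - (4 + 4*U) = U + (-4 - 4*U) = -4 - 3*U)
w(38) + v(-40) = -64 + (-4 - 3*(-40)) = -64 + (-4 + 120) = -64 + 116 = 52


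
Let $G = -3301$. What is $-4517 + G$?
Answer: $-7818$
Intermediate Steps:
$-4517 + G = -4517 - 3301 = -7818$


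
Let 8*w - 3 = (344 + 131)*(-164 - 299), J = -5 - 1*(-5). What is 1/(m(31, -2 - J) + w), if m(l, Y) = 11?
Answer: -4/109917 ≈ -3.6391e-5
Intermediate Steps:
J = 0 (J = -5 + 5 = 0)
w = -109961/4 (w = 3/8 + ((344 + 131)*(-164 - 299))/8 = 3/8 + (475*(-463))/8 = 3/8 + (1/8)*(-219925) = 3/8 - 219925/8 = -109961/4 ≈ -27490.)
1/(m(31, -2 - J) + w) = 1/(11 - 109961/4) = 1/(-109917/4) = -4/109917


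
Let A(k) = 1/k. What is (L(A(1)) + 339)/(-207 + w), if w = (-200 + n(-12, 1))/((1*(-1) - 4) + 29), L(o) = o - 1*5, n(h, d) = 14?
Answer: -1340/859 ≈ -1.5600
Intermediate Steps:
L(o) = -5 + o (L(o) = o - 5 = -5 + o)
w = -31/4 (w = (-200 + 14)/((1*(-1) - 4) + 29) = -186/((-1 - 4) + 29) = -186/(-5 + 29) = -186/24 = -186*1/24 = -31/4 ≈ -7.7500)
(L(A(1)) + 339)/(-207 + w) = ((-5 + 1/1) + 339)/(-207 - 31/4) = ((-5 + 1) + 339)/(-859/4) = (-4 + 339)*(-4/859) = 335*(-4/859) = -1340/859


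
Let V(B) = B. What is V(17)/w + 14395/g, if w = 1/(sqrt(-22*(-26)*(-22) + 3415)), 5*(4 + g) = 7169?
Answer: 71975/7149 + 17*I*sqrt(9169) ≈ 10.068 + 1627.8*I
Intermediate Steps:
g = 7149/5 (g = -4 + (1/5)*7169 = -4 + 7169/5 = 7149/5 ≈ 1429.8)
w = -I*sqrt(9169)/9169 (w = 1/(sqrt(572*(-22) + 3415)) = 1/(sqrt(-12584 + 3415)) = 1/(sqrt(-9169)) = 1/(I*sqrt(9169)) = -I*sqrt(9169)/9169 ≈ -0.010443*I)
V(17)/w + 14395/g = 17/((-I*sqrt(9169)/9169)) + 14395/(7149/5) = 17*(I*sqrt(9169)) + 14395*(5/7149) = 17*I*sqrt(9169) + 71975/7149 = 71975/7149 + 17*I*sqrt(9169)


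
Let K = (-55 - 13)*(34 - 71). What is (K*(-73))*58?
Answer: -10652744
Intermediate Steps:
K = 2516 (K = -68*(-37) = 2516)
(K*(-73))*58 = (2516*(-73))*58 = -183668*58 = -10652744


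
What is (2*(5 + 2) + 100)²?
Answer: 12996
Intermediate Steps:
(2*(5 + 2) + 100)² = (2*7 + 100)² = (14 + 100)² = 114² = 12996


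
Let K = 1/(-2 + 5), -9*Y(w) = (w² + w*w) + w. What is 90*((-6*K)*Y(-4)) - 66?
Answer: 494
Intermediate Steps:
Y(w) = -2*w²/9 - w/9 (Y(w) = -((w² + w*w) + w)/9 = -((w² + w²) + w)/9 = -(2*w² + w)/9 = -(w + 2*w²)/9 = -2*w²/9 - w/9)
K = ⅓ (K = 1/3 = ⅓ ≈ 0.33333)
90*((-6*K)*Y(-4)) - 66 = 90*((-6*⅓)*(-⅑*(-4)*(1 + 2*(-4)))) - 66 = 90*(-(-2)*(-4)*(1 - 8)/9) - 66 = 90*(-(-2)*(-4)*(-7)/9) - 66 = 90*(-2*(-28/9)) - 66 = 90*(56/9) - 66 = 560 - 66 = 494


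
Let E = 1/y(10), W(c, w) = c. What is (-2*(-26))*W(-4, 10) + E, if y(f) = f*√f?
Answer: -208 + √10/100 ≈ -207.97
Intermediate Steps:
y(f) = f^(3/2)
E = √10/100 (E = 1/(10^(3/2)) = 1/(10*√10) = √10/100 ≈ 0.031623)
(-2*(-26))*W(-4, 10) + E = -2*(-26)*(-4) + √10/100 = 52*(-4) + √10/100 = -208 + √10/100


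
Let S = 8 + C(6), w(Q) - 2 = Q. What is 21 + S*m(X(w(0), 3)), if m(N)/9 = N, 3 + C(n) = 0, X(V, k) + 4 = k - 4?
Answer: -204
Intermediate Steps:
w(Q) = 2 + Q
X(V, k) = -8 + k (X(V, k) = -4 + (k - 4) = -4 + (-4 + k) = -8 + k)
C(n) = -3 (C(n) = -3 + 0 = -3)
m(N) = 9*N
S = 5 (S = 8 - 3 = 5)
21 + S*m(X(w(0), 3)) = 21 + 5*(9*(-8 + 3)) = 21 + 5*(9*(-5)) = 21 + 5*(-45) = 21 - 225 = -204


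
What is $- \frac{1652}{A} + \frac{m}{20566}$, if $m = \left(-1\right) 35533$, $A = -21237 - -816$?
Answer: $- \frac{691644361}{419978286} \approx -1.6469$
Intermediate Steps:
$A = -20421$ ($A = -21237 + 816 = -20421$)
$m = -35533$
$- \frac{1652}{A} + \frac{m}{20566} = - \frac{1652}{-20421} - \frac{35533}{20566} = \left(-1652\right) \left(- \frac{1}{20421}\right) - \frac{35533}{20566} = \frac{1652}{20421} - \frac{35533}{20566} = - \frac{691644361}{419978286}$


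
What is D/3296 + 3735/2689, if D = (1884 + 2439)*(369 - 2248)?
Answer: -21830213253/8862944 ≈ -2463.1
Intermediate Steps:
D = -8122917 (D = 4323*(-1879) = -8122917)
D/3296 + 3735/2689 = -8122917/3296 + 3735/2689 = -21830213253/8862944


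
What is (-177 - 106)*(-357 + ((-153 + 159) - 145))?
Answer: 140368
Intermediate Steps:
(-177 - 106)*(-357 + ((-153 + 159) - 145)) = -283*(-357 + (6 - 145)) = -283*(-357 - 139) = -283*(-496) = 140368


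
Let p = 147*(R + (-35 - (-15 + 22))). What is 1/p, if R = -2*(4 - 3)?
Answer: -1/6468 ≈ -0.00015461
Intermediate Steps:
R = -2 (R = -2*1 = -2)
p = -6468 (p = 147*(-2 + (-35 - (-15 + 22))) = 147*(-2 + (-35 - 1*7)) = 147*(-2 + (-35 - 7)) = 147*(-2 - 42) = 147*(-44) = -6468)
1/p = 1/(-6468) = -1/6468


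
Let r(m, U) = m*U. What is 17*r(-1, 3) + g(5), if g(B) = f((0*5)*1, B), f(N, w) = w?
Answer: -46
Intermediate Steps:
g(B) = B
r(m, U) = U*m
17*r(-1, 3) + g(5) = 17*(3*(-1)) + 5 = 17*(-3) + 5 = -51 + 5 = -46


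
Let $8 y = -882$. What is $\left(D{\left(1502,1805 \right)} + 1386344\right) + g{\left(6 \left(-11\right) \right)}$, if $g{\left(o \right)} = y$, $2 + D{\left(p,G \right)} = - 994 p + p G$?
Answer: $\frac{10417415}{4} \approx 2.6044 \cdot 10^{6}$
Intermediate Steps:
$y = - \frac{441}{4}$ ($y = \frac{1}{8} \left(-882\right) = - \frac{441}{4} \approx -110.25$)
$D{\left(p,G \right)} = -2 - 994 p + G p$ ($D{\left(p,G \right)} = -2 + \left(- 994 p + p G\right) = -2 + \left(- 994 p + G p\right) = -2 - 994 p + G p$)
$g{\left(o \right)} = - \frac{441}{4}$
$\left(D{\left(1502,1805 \right)} + 1386344\right) + g{\left(6 \left(-11\right) \right)} = \left(\left(-2 - 1492988 + 1805 \cdot 1502\right) + 1386344\right) - \frac{441}{4} = \left(\left(-2 - 1492988 + 2711110\right) + 1386344\right) - \frac{441}{4} = \left(1218120 + 1386344\right) - \frac{441}{4} = 2604464 - \frac{441}{4} = \frac{10417415}{4}$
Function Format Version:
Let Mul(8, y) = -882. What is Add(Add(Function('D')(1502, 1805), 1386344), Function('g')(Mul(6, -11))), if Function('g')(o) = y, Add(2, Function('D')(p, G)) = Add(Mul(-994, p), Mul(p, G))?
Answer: Rational(10417415, 4) ≈ 2.6044e+6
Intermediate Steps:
y = Rational(-441, 4) (y = Mul(Rational(1, 8), -882) = Rational(-441, 4) ≈ -110.25)
Function('D')(p, G) = Add(-2, Mul(-994, p), Mul(G, p)) (Function('D')(p, G) = Add(-2, Add(Mul(-994, p), Mul(p, G))) = Add(-2, Add(Mul(-994, p), Mul(G, p))) = Add(-2, Mul(-994, p), Mul(G, p)))
Function('g')(o) = Rational(-441, 4)
Add(Add(Function('D')(1502, 1805), 1386344), Function('g')(Mul(6, -11))) = Add(Add(Add(-2, Mul(-994, 1502), Mul(1805, 1502)), 1386344), Rational(-441, 4)) = Add(Add(Add(-2, -1492988, 2711110), 1386344), Rational(-441, 4)) = Add(Add(1218120, 1386344), Rational(-441, 4)) = Add(2604464, Rational(-441, 4)) = Rational(10417415, 4)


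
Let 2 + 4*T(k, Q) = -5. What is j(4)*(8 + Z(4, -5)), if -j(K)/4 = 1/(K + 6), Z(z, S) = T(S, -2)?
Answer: -5/2 ≈ -2.5000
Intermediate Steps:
T(k, Q) = -7/4 (T(k, Q) = -½ + (¼)*(-5) = -½ - 5/4 = -7/4)
Z(z, S) = -7/4
j(K) = -4/(6 + K) (j(K) = -4/(K + 6) = -4/(6 + K))
j(4)*(8 + Z(4, -5)) = (-4/(6 + 4))*(8 - 7/4) = -4/10*(25/4) = -4*⅒*(25/4) = -⅖*25/4 = -5/2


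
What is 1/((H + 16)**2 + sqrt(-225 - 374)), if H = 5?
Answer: 441/195080 - I*sqrt(599)/195080 ≈ 0.0022606 - 0.00012546*I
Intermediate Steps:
1/((H + 16)**2 + sqrt(-225 - 374)) = 1/((5 + 16)**2 + sqrt(-225 - 374)) = 1/(21**2 + sqrt(-599)) = 1/(441 + I*sqrt(599))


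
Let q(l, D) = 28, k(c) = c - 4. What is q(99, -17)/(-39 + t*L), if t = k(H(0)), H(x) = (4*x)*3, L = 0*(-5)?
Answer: -28/39 ≈ -0.71795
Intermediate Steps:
L = 0
H(x) = 12*x
k(c) = -4 + c
t = -4 (t = -4 + 12*0 = -4 + 0 = -4)
q(99, -17)/(-39 + t*L) = 28/(-39 - 4*0) = 28/(-39 + 0) = 28/(-39) = 28*(-1/39) = -28/39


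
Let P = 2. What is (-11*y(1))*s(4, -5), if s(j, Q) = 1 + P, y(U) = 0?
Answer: 0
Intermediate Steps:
s(j, Q) = 3 (s(j, Q) = 1 + 2 = 3)
(-11*y(1))*s(4, -5) = -11*0*3 = 0*3 = 0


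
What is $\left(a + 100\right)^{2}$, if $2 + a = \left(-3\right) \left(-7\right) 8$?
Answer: $70756$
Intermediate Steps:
$a = 166$ ($a = -2 + \left(-3\right) \left(-7\right) 8 = -2 + 21 \cdot 8 = -2 + 168 = 166$)
$\left(a + 100\right)^{2} = \left(166 + 100\right)^{2} = 266^{2} = 70756$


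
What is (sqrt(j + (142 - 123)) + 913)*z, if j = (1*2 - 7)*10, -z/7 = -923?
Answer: 5898893 + 6461*I*sqrt(31) ≈ 5.8989e+6 + 35973.0*I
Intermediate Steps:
z = 6461 (z = -7*(-923) = 6461)
j = -50 (j = (2 - 7)*10 = -5*10 = -50)
(sqrt(j + (142 - 123)) + 913)*z = (sqrt(-50 + (142 - 123)) + 913)*6461 = (sqrt(-50 + 19) + 913)*6461 = (sqrt(-31) + 913)*6461 = (I*sqrt(31) + 913)*6461 = (913 + I*sqrt(31))*6461 = 5898893 + 6461*I*sqrt(31)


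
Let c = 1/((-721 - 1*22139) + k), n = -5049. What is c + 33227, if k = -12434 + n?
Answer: 1340476860/40343 ≈ 33227.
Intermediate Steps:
k = -17483 (k = -12434 - 5049 = -17483)
c = -1/40343 (c = 1/((-721 - 1*22139) - 17483) = 1/((-721 - 22139) - 17483) = 1/(-22860 - 17483) = 1/(-40343) = -1/40343 ≈ -2.4787e-5)
c + 33227 = -1/40343 + 33227 = 1340476860/40343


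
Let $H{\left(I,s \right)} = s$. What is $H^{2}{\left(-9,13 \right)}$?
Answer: $169$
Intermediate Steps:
$H^{2}{\left(-9,13 \right)} = 13^{2} = 169$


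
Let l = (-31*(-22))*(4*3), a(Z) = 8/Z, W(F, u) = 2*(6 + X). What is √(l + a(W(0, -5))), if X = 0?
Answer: √73662/3 ≈ 90.469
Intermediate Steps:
W(F, u) = 12 (W(F, u) = 2*(6 + 0) = 2*6 = 12)
l = 8184 (l = 682*12 = 8184)
√(l + a(W(0, -5))) = √(8184 + 8/12) = √(8184 + 8*(1/12)) = √(8184 + ⅔) = √(24554/3) = √73662/3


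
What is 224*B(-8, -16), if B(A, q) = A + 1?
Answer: -1568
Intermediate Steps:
B(A, q) = 1 + A
224*B(-8, -16) = 224*(1 - 8) = 224*(-7) = -1568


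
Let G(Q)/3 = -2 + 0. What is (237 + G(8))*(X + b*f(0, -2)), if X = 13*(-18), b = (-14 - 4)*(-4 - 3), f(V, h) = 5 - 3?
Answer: 4158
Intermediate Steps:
f(V, h) = 2
b = 126 (b = -18*(-7) = 126)
G(Q) = -6 (G(Q) = 3*(-2 + 0) = 3*(-2) = -6)
X = -234
(237 + G(8))*(X + b*f(0, -2)) = (237 - 6)*(-234 + 126*2) = 231*(-234 + 252) = 231*18 = 4158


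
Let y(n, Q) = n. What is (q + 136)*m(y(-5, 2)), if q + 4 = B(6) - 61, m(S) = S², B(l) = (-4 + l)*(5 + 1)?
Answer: 2075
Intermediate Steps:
B(l) = -24 + 6*l (B(l) = (-4 + l)*6 = -24 + 6*l)
q = -53 (q = -4 + ((-24 + 6*6) - 61) = -4 + ((-24 + 36) - 61) = -4 + (12 - 61) = -4 - 49 = -53)
(q + 136)*m(y(-5, 2)) = (-53 + 136)*(-5)² = 83*25 = 2075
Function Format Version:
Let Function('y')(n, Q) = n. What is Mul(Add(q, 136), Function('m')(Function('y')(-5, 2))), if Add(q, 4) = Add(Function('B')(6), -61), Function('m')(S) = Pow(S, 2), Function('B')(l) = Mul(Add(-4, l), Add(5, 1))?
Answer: 2075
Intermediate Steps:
Function('B')(l) = Add(-24, Mul(6, l)) (Function('B')(l) = Mul(Add(-4, l), 6) = Add(-24, Mul(6, l)))
q = -53 (q = Add(-4, Add(Add(-24, Mul(6, 6)), -61)) = Add(-4, Add(Add(-24, 36), -61)) = Add(-4, Add(12, -61)) = Add(-4, -49) = -53)
Mul(Add(q, 136), Function('m')(Function('y')(-5, 2))) = Mul(Add(-53, 136), Pow(-5, 2)) = Mul(83, 25) = 2075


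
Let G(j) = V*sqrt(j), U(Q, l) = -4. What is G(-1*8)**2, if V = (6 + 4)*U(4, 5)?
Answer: -12800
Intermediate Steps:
V = -40 (V = (6 + 4)*(-4) = 10*(-4) = -40)
G(j) = -40*sqrt(j)
G(-1*8)**2 = (-40*2*I*sqrt(2))**2 = (-80*I*sqrt(2))**2 = -12800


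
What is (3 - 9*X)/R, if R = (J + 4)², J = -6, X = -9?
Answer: 21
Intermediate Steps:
R = 4 (R = (-6 + 4)² = (-2)² = 4)
(3 - 9*X)/R = (3 - 9*(-9))/4 = (3 + 81)*(¼) = 84*(¼) = 21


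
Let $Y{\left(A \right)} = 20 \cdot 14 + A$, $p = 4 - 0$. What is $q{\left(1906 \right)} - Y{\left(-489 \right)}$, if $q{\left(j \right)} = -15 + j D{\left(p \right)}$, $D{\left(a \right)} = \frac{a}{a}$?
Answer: $2100$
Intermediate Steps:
$p = 4$ ($p = 4 + 0 = 4$)
$D{\left(a \right)} = 1$
$q{\left(j \right)} = -15 + j$ ($q{\left(j \right)} = -15 + j 1 = -15 + j$)
$Y{\left(A \right)} = 280 + A$
$q{\left(1906 \right)} - Y{\left(-489 \right)} = \left(-15 + 1906\right) - \left(280 - 489\right) = 1891 - -209 = 1891 + 209 = 2100$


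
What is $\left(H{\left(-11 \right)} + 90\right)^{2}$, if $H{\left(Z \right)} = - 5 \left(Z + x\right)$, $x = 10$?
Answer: $9025$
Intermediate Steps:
$H{\left(Z \right)} = -50 - 5 Z$ ($H{\left(Z \right)} = - 5 \left(Z + 10\right) = - 5 \left(10 + Z\right) = -50 - 5 Z$)
$\left(H{\left(-11 \right)} + 90\right)^{2} = \left(\left(-50 - -55\right) + 90\right)^{2} = \left(\left(-50 + 55\right) + 90\right)^{2} = \left(5 + 90\right)^{2} = 95^{2} = 9025$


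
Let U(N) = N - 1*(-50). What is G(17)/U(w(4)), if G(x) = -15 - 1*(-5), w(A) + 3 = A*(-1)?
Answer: -10/43 ≈ -0.23256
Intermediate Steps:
w(A) = -3 - A (w(A) = -3 + A*(-1) = -3 - A)
G(x) = -10 (G(x) = -15 + 5 = -10)
U(N) = 50 + N (U(N) = N + 50 = 50 + N)
G(17)/U(w(4)) = -10/(50 + (-3 - 1*4)) = -10/(50 + (-3 - 4)) = -10/(50 - 7) = -10/43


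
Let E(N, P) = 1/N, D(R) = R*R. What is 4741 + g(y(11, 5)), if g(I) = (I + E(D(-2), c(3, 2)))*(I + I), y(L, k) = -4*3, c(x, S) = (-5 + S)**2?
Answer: 5023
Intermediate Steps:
D(R) = R**2
y(L, k) = -12
g(I) = 2*I*(1/4 + I) (g(I) = (I + 1/((-2)**2))*(I + I) = (I + 1/4)*(2*I) = (1/4 + I)*(2*I) = 2*I*(1/4 + I))
4741 + g(y(11, 5)) = 4741 + (1/2)*(-12)*(1 + 4*(-12)) = 4741 + (1/2)*(-12)*(1 - 48) = 4741 + (1/2)*(-12)*(-47) = 4741 + 282 = 5023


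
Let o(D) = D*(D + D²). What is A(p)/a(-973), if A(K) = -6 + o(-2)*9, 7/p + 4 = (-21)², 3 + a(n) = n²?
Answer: -21/473363 ≈ -4.4363e-5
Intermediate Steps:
a(n) = -3 + n²
p = 7/437 (p = 7/(-4 + (-21)²) = 7/(-4 + 441) = 7/437 ≈ 0.016018)
A(K) = -42 (A(K) = -6 + ((-2)²*(1 - 2))*9 = -6 + (4*(-1))*9 = -6 - 4*9 = -6 - 36 = -42)
A(p)/a(-973) = -42/(-3 + (-973)²) = -42/(-3 + 946729) = -42/946726 = -42*1/946726 = -21/473363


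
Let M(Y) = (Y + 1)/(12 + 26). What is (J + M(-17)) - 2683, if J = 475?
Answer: -41960/19 ≈ -2208.4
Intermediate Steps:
M(Y) = 1/38 + Y/38 (M(Y) = (1 + Y)/38 = (1 + Y)*(1/38) = 1/38 + Y/38)
(J + M(-17)) - 2683 = (475 + (1/38 + (1/38)*(-17))) - 2683 = (475 + (1/38 - 17/38)) - 2683 = (475 - 8/19) - 2683 = 9017/19 - 2683 = -41960/19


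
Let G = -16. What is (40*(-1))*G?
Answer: 640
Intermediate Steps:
(40*(-1))*G = (40*(-1))*(-16) = -40*(-16) = 640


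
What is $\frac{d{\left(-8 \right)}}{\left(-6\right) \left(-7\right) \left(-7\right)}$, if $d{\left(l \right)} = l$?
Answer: $\frac{4}{147} \approx 0.027211$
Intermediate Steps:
$\frac{d{\left(-8 \right)}}{\left(-6\right) \left(-7\right) \left(-7\right)} = - \frac{8}{\left(-6\right) \left(-7\right) \left(-7\right)} = - \frac{8}{42 \left(-7\right)} = - \frac{8}{-294} = \left(-8\right) \left(- \frac{1}{294}\right) = \frac{4}{147}$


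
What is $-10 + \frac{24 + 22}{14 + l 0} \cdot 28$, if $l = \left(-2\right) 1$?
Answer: $82$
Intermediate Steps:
$l = -2$
$-10 + \frac{24 + 22}{14 + l 0} \cdot 28 = -10 + \frac{24 + 22}{14 - 0} \cdot 28 = -10 + \frac{46}{14 + 0} \cdot 28 = -10 + \frac{46}{14} \cdot 28 = -10 + 46 \cdot \frac{1}{14} \cdot 28 = -10 + \frac{23}{7} \cdot 28 = -10 + 92 = 82$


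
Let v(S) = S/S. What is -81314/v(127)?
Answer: -81314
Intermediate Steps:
v(S) = 1
-81314/v(127) = -81314/1 = -81314*1 = -81314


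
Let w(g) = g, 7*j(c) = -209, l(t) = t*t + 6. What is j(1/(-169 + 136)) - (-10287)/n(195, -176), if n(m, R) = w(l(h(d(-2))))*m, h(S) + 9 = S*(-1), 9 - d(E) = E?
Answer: -784501/26390 ≈ -29.727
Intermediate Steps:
d(E) = 9 - E
h(S) = -9 - S (h(S) = -9 + S*(-1) = -9 - S)
l(t) = 6 + t² (l(t) = t² + 6 = 6 + t²)
j(c) = -209/7 (j(c) = (⅐)*(-209) = -209/7)
n(m, R) = 406*m (n(m, R) = (6 + (-9 - (9 - 1*(-2)))²)*m = (6 + (-9 - (9 + 2))²)*m = (6 + (-9 - 1*11)²)*m = (6 + (-9 - 11)²)*m = (6 + (-20)²)*m = (6 + 400)*m = 406*m)
j(1/(-169 + 136)) - (-10287)/n(195, -176) = -209/7 - (-10287)/(406*195) = -209/7 - (-10287)/79170 = -209/7 - 1*(-3429/26390) = -209/7 + 3429/26390 = -784501/26390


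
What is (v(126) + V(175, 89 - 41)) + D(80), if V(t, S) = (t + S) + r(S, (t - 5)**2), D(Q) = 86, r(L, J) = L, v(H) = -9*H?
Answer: -777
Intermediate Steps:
V(t, S) = t + 2*S (V(t, S) = (t + S) + S = (S + t) + S = t + 2*S)
(v(126) + V(175, 89 - 41)) + D(80) = (-9*126 + (175 + 2*(89 - 41))) + 86 = (-1134 + (175 + 2*48)) + 86 = (-1134 + (175 + 96)) + 86 = (-1134 + 271) + 86 = -863 + 86 = -777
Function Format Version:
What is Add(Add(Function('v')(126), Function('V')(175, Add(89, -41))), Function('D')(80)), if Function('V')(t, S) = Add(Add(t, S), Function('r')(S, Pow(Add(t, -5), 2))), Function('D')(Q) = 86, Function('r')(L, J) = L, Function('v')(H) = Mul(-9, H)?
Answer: -777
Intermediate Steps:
Function('V')(t, S) = Add(t, Mul(2, S)) (Function('V')(t, S) = Add(Add(t, S), S) = Add(Add(S, t), S) = Add(t, Mul(2, S)))
Add(Add(Function('v')(126), Function('V')(175, Add(89, -41))), Function('D')(80)) = Add(Add(Mul(-9, 126), Add(175, Mul(2, Add(89, -41)))), 86) = Add(Add(-1134, Add(175, Mul(2, 48))), 86) = Add(Add(-1134, Add(175, 96)), 86) = Add(Add(-1134, 271), 86) = Add(-863, 86) = -777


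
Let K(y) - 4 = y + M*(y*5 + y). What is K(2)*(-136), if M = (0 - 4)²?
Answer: -26928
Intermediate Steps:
M = 16 (M = (-4)² = 16)
K(y) = 4 + 97*y (K(y) = 4 + (y + 16*(y*5 + y)) = 4 + (y + 16*(5*y + y)) = 4 + (y + 16*(6*y)) = 4 + (y + 96*y) = 4 + 97*y)
K(2)*(-136) = (4 + 97*2)*(-136) = (4 + 194)*(-136) = 198*(-136) = -26928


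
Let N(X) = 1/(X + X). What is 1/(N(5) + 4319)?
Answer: 10/43191 ≈ 0.00023153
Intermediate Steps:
N(X) = 1/(2*X)
1/(N(5) + 4319) = 1/((½)/5 + 4319) = 1/((½)*(⅕) + 4319) = 1/(⅒ + 4319) = 1/(43191/10) = 10/43191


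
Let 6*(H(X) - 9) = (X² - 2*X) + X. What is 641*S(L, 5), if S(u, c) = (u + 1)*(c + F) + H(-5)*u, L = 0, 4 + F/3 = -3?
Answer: -10256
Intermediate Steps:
F = -21 (F = -12 + 3*(-3) = -12 - 9 = -21)
H(X) = 9 - X/6 + X²/6 (H(X) = 9 + ((X² - 2*X) + X)/6 = 9 + (X² - X)/6 = 9 + (-X/6 + X²/6) = 9 - X/6 + X²/6)
S(u, c) = 14*u + (1 + u)*(-21 + c) (S(u, c) = (u + 1)*(c - 21) + (9 - ⅙*(-5) + (⅙)*(-5)²)*u = (1 + u)*(-21 + c) + (9 + ⅚ + (⅙)*25)*u = (1 + u)*(-21 + c) + (9 + ⅚ + 25/6)*u = (1 + u)*(-21 + c) + 14*u = 14*u + (1 + u)*(-21 + c))
641*S(L, 5) = 641*(-21 + 5 - 7*0 + 5*0) = 641*(-21 + 5 + 0 + 0) = 641*(-16) = -10256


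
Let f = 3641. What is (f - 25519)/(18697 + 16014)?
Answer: -21878/34711 ≈ -0.63029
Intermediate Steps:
(f - 25519)/(18697 + 16014) = (3641 - 25519)/(18697 + 16014) = -21878/34711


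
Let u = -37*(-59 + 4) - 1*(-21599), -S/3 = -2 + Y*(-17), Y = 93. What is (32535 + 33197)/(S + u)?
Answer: 65732/28383 ≈ 2.3159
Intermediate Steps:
S = 4749 (S = -3*(-2 + 93*(-17)) = -3*(-2 - 1581) = -3*(-1583) = 4749)
u = 23634 (u = -37*(-55) + 21599 = 2035 + 21599 = 23634)
(32535 + 33197)/(S + u) = (32535 + 33197)/(4749 + 23634) = 65732/28383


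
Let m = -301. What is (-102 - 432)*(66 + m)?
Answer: 125490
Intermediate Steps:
(-102 - 432)*(66 + m) = (-102 - 432)*(66 - 301) = -534*(-235) = 125490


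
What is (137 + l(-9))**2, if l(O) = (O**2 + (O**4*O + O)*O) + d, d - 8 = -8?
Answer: 282747427600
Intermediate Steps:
d = 0 (d = 8 - 8 = 0)
l(O) = O**2 + O*(O + O**5) (l(O) = (O**2 + (O**4*O + O)*O) + 0 = (O**2 + (O**5 + O)*O) + 0 = (O**2 + (O + O**5)*O) + 0 = (O**2 + O*(O + O**5)) + 0 = O**2 + O*(O + O**5))
(137 + l(-9))**2 = (137 + (-9)**2*(2 + (-9)**4))**2 = (137 + 81*(2 + 6561))**2 = (137 + 81*6563)**2 = (137 + 531603)**2 = 531740**2 = 282747427600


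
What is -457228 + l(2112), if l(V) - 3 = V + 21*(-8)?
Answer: -455281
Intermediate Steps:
l(V) = -165 + V (l(V) = 3 + (V + 21*(-8)) = 3 + (V - 168) = 3 + (-168 + V) = -165 + V)
-457228 + l(2112) = -457228 + (-165 + 2112) = -457228 + 1947 = -455281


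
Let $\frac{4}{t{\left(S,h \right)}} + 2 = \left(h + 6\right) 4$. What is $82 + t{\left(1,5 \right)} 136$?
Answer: $\frac{1994}{21} \approx 94.952$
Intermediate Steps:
$t{\left(S,h \right)} = \frac{4}{22 + 4 h}$ ($t{\left(S,h \right)} = \frac{4}{-2 + \left(h + 6\right) 4} = \frac{4}{-2 + \left(6 + h\right) 4} = \frac{4}{-2 + \left(24 + 4 h\right)} = \frac{4}{22 + 4 h}$)
$82 + t{\left(1,5 \right)} 136 = 82 + \frac{2}{11 + 2 \cdot 5} \cdot 136 = 82 + \frac{2}{11 + 10} \cdot 136 = 82 + \frac{2}{21} \cdot 136 = 82 + \frac{272}{21} = \frac{1994}{21}$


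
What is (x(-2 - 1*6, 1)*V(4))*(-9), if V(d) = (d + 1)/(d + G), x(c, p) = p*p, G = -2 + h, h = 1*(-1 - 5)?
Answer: 45/4 ≈ 11.250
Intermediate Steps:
h = -6 (h = 1*(-6) = -6)
G = -8 (G = -2 - 6 = -8)
x(c, p) = p**2
V(d) = (1 + d)/(-8 + d) (V(d) = (d + 1)/(d - 8) = (1 + d)/(-8 + d))
(x(-2 - 1*6, 1)*V(4))*(-9) = (1**2*((1 + 4)/(-8 + 4)))*(-9) = (1*(5/(-4)))*(-9) = (1*(-1/4*5))*(-9) = (1*(-5/4))*(-9) = -5/4*(-9) = 45/4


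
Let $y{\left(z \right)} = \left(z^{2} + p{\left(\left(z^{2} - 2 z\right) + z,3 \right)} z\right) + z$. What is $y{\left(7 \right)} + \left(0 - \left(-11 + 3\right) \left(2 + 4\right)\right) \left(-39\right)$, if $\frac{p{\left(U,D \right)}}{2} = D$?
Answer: $-1774$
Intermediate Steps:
$p{\left(U,D \right)} = 2 D$
$y{\left(z \right)} = z^{2} + 7 z$ ($y{\left(z \right)} = \left(z^{2} + 2 \cdot 3 z\right) + z = \left(z^{2} + 6 z\right) + z = z^{2} + 7 z$)
$y{\left(7 \right)} + \left(0 - \left(-11 + 3\right) \left(2 + 4\right)\right) \left(-39\right) = 7 \left(7 + 7\right) + \left(0 - \left(-11 + 3\right) \left(2 + 4\right)\right) \left(-39\right) = 7 \cdot 14 + \left(0 - \left(-8\right) 6\right) \left(-39\right) = 98 + \left(0 - -48\right) \left(-39\right) = 98 + \left(0 + 48\right) \left(-39\right) = 98 + 48 \left(-39\right) = 98 - 1872 = -1774$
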